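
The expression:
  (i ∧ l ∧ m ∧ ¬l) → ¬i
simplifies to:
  True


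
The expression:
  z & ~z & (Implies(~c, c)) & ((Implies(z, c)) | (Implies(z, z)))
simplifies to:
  False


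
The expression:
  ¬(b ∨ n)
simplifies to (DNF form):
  ¬b ∧ ¬n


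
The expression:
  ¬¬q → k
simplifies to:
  k ∨ ¬q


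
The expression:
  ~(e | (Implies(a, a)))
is never true.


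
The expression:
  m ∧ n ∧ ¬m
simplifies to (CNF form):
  False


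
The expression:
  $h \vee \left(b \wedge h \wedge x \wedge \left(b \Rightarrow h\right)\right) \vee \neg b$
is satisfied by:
  {h: True, b: False}
  {b: False, h: False}
  {b: True, h: True}


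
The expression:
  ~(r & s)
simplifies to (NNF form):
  ~r | ~s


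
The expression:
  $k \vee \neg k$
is always true.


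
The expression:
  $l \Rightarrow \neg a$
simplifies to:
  $\neg a \vee \neg l$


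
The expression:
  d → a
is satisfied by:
  {a: True, d: False}
  {d: False, a: False}
  {d: True, a: True}


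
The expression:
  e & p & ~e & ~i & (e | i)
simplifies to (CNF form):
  False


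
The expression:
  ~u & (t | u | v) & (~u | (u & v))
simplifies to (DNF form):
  (t & ~u) | (v & ~u)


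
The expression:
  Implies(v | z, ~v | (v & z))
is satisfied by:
  {z: True, v: False}
  {v: False, z: False}
  {v: True, z: True}


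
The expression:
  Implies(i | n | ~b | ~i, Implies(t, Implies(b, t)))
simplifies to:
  True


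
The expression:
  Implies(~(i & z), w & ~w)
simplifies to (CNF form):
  i & z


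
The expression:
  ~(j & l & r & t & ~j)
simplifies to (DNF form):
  True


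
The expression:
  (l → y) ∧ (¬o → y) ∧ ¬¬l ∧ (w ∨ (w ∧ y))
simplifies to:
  l ∧ w ∧ y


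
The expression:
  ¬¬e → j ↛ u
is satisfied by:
  {j: True, u: False, e: False}
  {u: False, e: False, j: False}
  {j: True, u: True, e: False}
  {u: True, j: False, e: False}
  {e: True, j: True, u: False}


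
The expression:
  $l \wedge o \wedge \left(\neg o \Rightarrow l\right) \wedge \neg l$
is never true.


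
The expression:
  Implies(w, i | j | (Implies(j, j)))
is always true.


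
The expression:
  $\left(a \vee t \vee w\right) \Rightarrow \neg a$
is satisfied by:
  {a: False}


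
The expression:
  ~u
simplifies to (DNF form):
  ~u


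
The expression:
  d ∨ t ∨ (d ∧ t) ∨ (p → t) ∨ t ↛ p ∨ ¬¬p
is always true.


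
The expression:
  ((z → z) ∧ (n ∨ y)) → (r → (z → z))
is always true.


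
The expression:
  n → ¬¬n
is always true.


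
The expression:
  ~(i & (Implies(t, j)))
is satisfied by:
  {t: True, j: False, i: False}
  {j: False, i: False, t: False}
  {t: True, j: True, i: False}
  {j: True, t: False, i: False}
  {i: True, t: True, j: False}


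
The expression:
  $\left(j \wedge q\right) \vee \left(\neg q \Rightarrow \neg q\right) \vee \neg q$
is always true.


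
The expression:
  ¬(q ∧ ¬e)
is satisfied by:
  {e: True, q: False}
  {q: False, e: False}
  {q: True, e: True}


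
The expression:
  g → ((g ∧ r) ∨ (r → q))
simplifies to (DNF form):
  True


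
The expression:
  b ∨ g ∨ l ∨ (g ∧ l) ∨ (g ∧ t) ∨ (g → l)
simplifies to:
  True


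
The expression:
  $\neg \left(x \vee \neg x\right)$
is never true.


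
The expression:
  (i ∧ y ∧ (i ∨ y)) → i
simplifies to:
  True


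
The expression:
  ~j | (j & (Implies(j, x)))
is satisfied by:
  {x: True, j: False}
  {j: False, x: False}
  {j: True, x: True}


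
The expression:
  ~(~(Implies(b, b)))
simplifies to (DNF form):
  True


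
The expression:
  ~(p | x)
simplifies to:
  ~p & ~x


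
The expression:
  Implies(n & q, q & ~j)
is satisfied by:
  {q: False, n: False, j: False}
  {j: True, q: False, n: False}
  {n: True, q: False, j: False}
  {j: True, n: True, q: False}
  {q: True, j: False, n: False}
  {j: True, q: True, n: False}
  {n: True, q: True, j: False}


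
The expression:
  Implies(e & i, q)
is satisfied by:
  {q: True, e: False, i: False}
  {e: False, i: False, q: False}
  {i: True, q: True, e: False}
  {i: True, e: False, q: False}
  {q: True, e: True, i: False}
  {e: True, q: False, i: False}
  {i: True, e: True, q: True}


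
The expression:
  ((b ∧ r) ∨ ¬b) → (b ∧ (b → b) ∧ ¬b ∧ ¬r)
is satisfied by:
  {b: True, r: False}


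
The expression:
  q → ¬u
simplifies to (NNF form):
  ¬q ∨ ¬u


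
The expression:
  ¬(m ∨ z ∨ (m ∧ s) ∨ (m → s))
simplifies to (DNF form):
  False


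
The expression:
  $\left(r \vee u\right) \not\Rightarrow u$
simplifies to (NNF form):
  $r \wedge \neg u$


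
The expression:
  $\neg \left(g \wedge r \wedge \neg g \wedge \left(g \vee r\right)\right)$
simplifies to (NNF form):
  $\text{True}$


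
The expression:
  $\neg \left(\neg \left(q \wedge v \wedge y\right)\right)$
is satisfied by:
  {v: True, y: True, q: True}


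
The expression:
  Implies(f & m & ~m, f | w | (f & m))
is always true.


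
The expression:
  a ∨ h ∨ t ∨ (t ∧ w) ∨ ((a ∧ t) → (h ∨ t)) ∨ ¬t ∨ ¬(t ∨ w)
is always true.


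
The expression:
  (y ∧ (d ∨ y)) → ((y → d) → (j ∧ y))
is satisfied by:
  {j: True, d: False, y: False}
  {j: False, d: False, y: False}
  {y: True, j: True, d: False}
  {y: True, j: False, d: False}
  {d: True, j: True, y: False}
  {d: True, j: False, y: False}
  {d: True, y: True, j: True}


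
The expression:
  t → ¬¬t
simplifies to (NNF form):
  True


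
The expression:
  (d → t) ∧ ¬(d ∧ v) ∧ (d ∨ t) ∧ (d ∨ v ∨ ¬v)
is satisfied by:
  {t: True, v: False, d: False}
  {t: True, d: True, v: False}
  {t: True, v: True, d: False}


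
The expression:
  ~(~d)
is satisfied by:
  {d: True}


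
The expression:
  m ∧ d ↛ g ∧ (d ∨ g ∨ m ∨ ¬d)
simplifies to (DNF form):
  d ∧ m ∧ ¬g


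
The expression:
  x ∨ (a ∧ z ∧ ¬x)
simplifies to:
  x ∨ (a ∧ z)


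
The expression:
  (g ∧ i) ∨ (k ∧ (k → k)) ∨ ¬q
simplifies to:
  k ∨ (g ∧ i) ∨ ¬q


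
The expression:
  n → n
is always true.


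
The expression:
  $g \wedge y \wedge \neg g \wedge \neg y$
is never true.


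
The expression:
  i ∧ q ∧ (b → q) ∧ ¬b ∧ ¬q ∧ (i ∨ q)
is never true.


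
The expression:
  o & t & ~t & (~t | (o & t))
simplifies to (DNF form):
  False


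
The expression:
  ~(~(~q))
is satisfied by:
  {q: False}


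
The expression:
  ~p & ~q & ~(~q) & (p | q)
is never true.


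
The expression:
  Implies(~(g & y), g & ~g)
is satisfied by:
  {g: True, y: True}


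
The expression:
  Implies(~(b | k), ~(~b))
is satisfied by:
  {b: True, k: True}
  {b: True, k: False}
  {k: True, b: False}


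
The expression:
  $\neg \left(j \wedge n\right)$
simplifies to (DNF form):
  $\neg j \vee \neg n$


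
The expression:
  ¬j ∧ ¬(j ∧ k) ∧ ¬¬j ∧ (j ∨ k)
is never true.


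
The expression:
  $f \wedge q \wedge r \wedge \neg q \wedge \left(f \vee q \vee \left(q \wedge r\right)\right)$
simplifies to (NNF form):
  $\text{False}$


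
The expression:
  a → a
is always true.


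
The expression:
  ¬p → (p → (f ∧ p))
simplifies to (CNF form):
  True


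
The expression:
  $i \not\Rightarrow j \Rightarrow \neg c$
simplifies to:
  $j \vee \neg c \vee \neg i$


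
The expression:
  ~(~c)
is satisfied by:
  {c: True}


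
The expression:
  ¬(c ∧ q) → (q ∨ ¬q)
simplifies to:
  True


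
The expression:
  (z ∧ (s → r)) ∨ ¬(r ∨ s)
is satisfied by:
  {z: True, s: False, r: False}
  {s: False, r: False, z: False}
  {r: True, z: True, s: False}
  {r: True, s: True, z: True}


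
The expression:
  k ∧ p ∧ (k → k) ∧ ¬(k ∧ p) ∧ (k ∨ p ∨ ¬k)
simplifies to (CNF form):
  False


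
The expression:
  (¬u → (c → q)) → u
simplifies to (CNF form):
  (c ∨ u) ∧ (u ∨ ¬q)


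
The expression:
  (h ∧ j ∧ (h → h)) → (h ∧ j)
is always true.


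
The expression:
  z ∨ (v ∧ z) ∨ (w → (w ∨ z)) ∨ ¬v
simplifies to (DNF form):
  True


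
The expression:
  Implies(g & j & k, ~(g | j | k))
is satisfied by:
  {g: False, k: False, j: False}
  {j: True, g: False, k: False}
  {k: True, g: False, j: False}
  {j: True, k: True, g: False}
  {g: True, j: False, k: False}
  {j: True, g: True, k: False}
  {k: True, g: True, j: False}


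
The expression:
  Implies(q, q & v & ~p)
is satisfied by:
  {v: True, q: False, p: False}
  {v: False, q: False, p: False}
  {p: True, v: True, q: False}
  {p: True, v: False, q: False}
  {q: True, v: True, p: False}


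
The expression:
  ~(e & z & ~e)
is always true.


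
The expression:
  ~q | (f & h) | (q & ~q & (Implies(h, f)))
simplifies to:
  ~q | (f & h)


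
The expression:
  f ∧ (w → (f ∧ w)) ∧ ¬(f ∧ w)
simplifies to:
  f ∧ ¬w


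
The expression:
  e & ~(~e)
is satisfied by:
  {e: True}


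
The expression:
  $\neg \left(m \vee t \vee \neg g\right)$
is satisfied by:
  {g: True, t: False, m: False}


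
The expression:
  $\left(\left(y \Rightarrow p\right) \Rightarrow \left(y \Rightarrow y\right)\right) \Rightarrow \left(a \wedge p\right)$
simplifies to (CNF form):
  $a \wedge p$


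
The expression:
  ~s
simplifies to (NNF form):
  ~s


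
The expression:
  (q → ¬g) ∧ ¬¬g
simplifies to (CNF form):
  g ∧ ¬q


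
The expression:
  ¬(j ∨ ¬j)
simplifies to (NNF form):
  False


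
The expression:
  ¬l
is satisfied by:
  {l: False}


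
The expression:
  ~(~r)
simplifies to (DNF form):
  r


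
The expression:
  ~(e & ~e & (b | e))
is always true.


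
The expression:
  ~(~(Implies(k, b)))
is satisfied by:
  {b: True, k: False}
  {k: False, b: False}
  {k: True, b: True}


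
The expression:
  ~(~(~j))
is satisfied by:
  {j: False}


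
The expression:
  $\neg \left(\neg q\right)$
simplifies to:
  $q$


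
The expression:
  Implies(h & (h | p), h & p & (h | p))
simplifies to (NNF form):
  p | ~h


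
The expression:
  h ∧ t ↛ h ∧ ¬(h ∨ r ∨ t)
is never true.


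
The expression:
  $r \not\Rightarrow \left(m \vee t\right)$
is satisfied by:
  {r: True, t: False, m: False}


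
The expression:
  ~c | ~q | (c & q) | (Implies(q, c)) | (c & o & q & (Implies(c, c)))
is always true.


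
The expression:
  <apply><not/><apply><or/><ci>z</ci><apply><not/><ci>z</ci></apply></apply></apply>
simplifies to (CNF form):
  <false/>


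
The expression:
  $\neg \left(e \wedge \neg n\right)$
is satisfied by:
  {n: True, e: False}
  {e: False, n: False}
  {e: True, n: True}


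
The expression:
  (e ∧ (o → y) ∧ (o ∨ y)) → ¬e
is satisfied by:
  {e: False, y: False}
  {y: True, e: False}
  {e: True, y: False}


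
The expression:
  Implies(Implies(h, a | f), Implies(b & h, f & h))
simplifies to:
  f | ~a | ~b | ~h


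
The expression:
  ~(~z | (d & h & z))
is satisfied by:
  {z: True, h: False, d: False}
  {z: True, d: True, h: False}
  {z: True, h: True, d: False}


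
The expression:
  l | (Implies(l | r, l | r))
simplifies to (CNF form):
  True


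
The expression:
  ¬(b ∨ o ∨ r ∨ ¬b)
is never true.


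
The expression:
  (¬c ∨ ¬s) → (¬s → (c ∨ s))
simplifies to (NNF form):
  c ∨ s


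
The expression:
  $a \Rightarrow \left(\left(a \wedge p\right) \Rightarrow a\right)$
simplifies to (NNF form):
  $\text{True}$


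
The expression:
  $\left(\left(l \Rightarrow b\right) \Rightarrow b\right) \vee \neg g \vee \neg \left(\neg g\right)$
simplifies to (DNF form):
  $\text{True}$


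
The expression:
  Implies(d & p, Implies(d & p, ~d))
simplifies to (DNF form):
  ~d | ~p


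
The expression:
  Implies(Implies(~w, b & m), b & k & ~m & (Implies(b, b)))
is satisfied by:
  {k: True, m: False, b: False, w: False}
  {k: False, m: False, b: False, w: False}
  {k: True, b: True, m: False, w: False}
  {b: True, k: False, m: False, w: False}
  {k: True, m: True, b: False, w: False}
  {m: True, k: False, b: False, w: False}
  {w: True, k: True, b: True, m: False}


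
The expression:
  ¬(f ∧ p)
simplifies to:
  ¬f ∨ ¬p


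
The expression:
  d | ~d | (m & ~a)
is always true.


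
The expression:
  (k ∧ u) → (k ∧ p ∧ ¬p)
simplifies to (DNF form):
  ¬k ∨ ¬u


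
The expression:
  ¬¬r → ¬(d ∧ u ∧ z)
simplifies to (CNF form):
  ¬d ∨ ¬r ∨ ¬u ∨ ¬z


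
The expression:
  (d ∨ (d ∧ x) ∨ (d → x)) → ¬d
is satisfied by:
  {d: False}


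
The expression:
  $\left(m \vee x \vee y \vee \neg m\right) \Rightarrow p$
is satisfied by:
  {p: True}


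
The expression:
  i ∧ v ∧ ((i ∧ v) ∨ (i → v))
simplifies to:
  i ∧ v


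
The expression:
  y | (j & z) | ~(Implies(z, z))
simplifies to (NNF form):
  y | (j & z)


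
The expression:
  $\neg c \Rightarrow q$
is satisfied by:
  {q: True, c: True}
  {q: True, c: False}
  {c: True, q: False}


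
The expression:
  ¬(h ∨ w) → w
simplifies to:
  h ∨ w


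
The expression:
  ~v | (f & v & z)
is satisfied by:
  {z: True, f: True, v: False}
  {z: True, f: False, v: False}
  {f: True, z: False, v: False}
  {z: False, f: False, v: False}
  {z: True, v: True, f: True}


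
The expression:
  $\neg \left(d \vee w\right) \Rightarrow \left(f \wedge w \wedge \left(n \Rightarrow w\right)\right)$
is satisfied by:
  {d: True, w: True}
  {d: True, w: False}
  {w: True, d: False}


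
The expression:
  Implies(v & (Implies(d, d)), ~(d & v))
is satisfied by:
  {v: False, d: False}
  {d: True, v: False}
  {v: True, d: False}


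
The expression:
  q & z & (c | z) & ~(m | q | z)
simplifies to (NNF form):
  False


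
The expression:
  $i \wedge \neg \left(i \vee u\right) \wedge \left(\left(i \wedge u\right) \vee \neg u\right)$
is never true.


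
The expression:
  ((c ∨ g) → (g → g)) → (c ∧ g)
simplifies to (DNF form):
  c ∧ g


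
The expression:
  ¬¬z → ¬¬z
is always true.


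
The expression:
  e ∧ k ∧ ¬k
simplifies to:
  False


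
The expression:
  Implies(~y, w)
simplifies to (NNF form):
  w | y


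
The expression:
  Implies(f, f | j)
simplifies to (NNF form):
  True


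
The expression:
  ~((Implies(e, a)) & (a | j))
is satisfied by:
  {e: True, a: False, j: False}
  {e: False, a: False, j: False}
  {j: True, e: True, a: False}


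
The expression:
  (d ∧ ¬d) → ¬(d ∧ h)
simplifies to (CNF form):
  True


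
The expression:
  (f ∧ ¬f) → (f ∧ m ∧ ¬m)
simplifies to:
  True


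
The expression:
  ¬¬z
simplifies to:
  z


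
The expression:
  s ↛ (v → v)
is never true.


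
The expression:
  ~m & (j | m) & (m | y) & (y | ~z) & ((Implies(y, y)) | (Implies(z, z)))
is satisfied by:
  {j: True, y: True, m: False}


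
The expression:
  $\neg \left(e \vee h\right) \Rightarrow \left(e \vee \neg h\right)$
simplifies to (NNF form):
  $\text{True}$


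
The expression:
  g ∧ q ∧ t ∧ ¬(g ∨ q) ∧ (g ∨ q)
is never true.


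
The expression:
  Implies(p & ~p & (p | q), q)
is always true.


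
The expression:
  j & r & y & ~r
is never true.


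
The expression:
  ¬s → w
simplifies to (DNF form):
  s ∨ w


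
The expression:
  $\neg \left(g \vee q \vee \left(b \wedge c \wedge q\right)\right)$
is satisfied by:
  {q: False, g: False}


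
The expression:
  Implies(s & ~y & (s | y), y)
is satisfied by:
  {y: True, s: False}
  {s: False, y: False}
  {s: True, y: True}


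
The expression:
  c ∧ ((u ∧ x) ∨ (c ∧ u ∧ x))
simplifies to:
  c ∧ u ∧ x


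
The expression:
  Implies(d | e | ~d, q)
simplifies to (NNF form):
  q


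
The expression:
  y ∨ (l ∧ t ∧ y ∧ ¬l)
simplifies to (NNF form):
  y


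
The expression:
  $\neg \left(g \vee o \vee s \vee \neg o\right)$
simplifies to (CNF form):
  $\text{False}$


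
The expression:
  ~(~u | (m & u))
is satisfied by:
  {u: True, m: False}


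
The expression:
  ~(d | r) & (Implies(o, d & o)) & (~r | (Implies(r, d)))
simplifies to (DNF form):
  ~d & ~o & ~r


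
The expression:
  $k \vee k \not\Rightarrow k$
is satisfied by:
  {k: True}


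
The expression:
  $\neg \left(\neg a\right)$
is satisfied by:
  {a: True}


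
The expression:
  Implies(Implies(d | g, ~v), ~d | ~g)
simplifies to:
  v | ~d | ~g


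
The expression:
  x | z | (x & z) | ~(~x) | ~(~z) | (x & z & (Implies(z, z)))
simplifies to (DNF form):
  x | z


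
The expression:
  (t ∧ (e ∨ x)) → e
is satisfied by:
  {e: True, t: False, x: False}
  {e: False, t: False, x: False}
  {x: True, e: True, t: False}
  {x: True, e: False, t: False}
  {t: True, e: True, x: False}
  {t: True, e: False, x: False}
  {t: True, x: True, e: True}


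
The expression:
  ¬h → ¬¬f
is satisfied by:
  {h: True, f: True}
  {h: True, f: False}
  {f: True, h: False}


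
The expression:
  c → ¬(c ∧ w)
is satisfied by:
  {w: False, c: False}
  {c: True, w: False}
  {w: True, c: False}


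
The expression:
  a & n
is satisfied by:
  {a: True, n: True}


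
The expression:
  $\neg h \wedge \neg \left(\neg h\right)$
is never true.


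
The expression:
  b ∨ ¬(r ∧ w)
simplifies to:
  b ∨ ¬r ∨ ¬w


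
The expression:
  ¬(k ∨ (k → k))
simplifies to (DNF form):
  False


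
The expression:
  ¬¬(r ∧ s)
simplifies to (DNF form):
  r ∧ s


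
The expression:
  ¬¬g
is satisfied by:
  {g: True}


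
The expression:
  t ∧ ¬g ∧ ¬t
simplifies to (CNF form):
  False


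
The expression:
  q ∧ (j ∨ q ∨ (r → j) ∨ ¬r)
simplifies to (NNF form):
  q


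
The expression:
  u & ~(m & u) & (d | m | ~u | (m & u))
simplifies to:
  d & u & ~m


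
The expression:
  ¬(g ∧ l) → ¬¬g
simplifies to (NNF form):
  g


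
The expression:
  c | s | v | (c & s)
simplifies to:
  c | s | v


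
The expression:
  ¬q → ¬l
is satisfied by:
  {q: True, l: False}
  {l: False, q: False}
  {l: True, q: True}


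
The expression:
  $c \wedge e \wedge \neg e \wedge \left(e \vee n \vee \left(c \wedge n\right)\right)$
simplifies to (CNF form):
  $\text{False}$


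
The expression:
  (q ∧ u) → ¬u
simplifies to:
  ¬q ∨ ¬u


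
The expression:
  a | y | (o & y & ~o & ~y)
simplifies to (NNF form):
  a | y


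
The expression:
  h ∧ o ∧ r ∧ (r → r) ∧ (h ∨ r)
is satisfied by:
  {r: True, h: True, o: True}


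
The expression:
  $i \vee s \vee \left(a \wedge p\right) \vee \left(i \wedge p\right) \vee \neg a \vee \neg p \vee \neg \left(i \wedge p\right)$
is always true.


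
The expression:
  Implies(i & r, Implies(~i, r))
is always true.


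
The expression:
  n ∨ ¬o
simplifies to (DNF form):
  n ∨ ¬o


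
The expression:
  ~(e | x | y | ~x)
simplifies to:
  False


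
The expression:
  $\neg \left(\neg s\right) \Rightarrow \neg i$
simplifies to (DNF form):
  $\neg i \vee \neg s$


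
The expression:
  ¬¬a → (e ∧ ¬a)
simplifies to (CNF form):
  ¬a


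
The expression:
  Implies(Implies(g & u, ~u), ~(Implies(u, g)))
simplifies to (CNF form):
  u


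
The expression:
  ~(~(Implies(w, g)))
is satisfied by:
  {g: True, w: False}
  {w: False, g: False}
  {w: True, g: True}


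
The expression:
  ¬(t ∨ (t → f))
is never true.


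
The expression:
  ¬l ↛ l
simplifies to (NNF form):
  True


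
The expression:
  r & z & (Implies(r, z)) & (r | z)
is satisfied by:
  {r: True, z: True}


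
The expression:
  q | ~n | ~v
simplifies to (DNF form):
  q | ~n | ~v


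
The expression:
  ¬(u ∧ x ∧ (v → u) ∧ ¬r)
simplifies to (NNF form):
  r ∨ ¬u ∨ ¬x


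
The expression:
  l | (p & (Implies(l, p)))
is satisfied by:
  {l: True, p: True}
  {l: True, p: False}
  {p: True, l: False}


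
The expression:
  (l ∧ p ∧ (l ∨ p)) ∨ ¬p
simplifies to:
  l ∨ ¬p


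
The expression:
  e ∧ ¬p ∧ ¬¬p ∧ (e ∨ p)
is never true.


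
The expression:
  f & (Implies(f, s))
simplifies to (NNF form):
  f & s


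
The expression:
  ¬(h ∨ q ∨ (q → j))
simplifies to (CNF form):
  False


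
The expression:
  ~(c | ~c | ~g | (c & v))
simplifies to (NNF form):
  False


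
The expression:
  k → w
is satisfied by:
  {w: True, k: False}
  {k: False, w: False}
  {k: True, w: True}


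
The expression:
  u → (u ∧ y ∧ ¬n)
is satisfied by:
  {y: True, n: False, u: False}
  {n: False, u: False, y: False}
  {y: True, n: True, u: False}
  {n: True, y: False, u: False}
  {u: True, y: True, n: False}


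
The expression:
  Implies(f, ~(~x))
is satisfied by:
  {x: True, f: False}
  {f: False, x: False}
  {f: True, x: True}


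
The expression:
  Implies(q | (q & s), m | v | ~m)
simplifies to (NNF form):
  True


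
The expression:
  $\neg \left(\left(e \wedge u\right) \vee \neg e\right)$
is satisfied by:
  {e: True, u: False}


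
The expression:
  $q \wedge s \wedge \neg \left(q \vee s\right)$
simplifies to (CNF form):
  $\text{False}$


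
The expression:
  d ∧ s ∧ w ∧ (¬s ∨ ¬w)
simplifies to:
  False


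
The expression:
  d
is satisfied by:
  {d: True}


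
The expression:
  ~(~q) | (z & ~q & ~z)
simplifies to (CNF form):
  q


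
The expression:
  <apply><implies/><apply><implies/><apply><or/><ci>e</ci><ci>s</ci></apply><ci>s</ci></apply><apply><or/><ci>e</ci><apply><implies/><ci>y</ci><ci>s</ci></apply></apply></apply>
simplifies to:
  <apply><or/><ci>e</ci><ci>s</ci><apply><not/><ci>y</ci></apply></apply>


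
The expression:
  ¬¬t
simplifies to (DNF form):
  t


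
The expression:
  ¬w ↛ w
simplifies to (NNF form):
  True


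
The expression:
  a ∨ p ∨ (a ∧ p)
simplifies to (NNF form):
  a ∨ p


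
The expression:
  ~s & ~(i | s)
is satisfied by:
  {i: False, s: False}


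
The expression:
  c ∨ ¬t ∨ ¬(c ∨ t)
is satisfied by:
  {c: True, t: False}
  {t: False, c: False}
  {t: True, c: True}


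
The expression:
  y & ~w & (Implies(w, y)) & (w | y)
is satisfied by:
  {y: True, w: False}


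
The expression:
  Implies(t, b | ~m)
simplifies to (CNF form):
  b | ~m | ~t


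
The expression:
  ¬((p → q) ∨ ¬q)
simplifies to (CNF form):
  False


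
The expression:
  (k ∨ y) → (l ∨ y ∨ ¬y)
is always true.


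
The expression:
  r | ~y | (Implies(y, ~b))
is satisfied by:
  {r: True, y: False, b: False}
  {y: False, b: False, r: False}
  {r: True, b: True, y: False}
  {b: True, y: False, r: False}
  {r: True, y: True, b: False}
  {y: True, r: False, b: False}
  {r: True, b: True, y: True}


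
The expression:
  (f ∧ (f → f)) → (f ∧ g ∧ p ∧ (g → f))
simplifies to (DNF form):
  (g ∧ p) ∨ ¬f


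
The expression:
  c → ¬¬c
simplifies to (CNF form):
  True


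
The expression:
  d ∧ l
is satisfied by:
  {d: True, l: True}


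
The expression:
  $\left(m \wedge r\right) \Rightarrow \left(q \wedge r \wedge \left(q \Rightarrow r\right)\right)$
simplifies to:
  $q \vee \neg m \vee \neg r$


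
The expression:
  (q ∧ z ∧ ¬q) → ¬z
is always true.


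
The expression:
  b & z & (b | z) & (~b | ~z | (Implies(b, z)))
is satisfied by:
  {z: True, b: True}


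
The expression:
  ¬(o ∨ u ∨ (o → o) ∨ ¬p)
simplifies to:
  False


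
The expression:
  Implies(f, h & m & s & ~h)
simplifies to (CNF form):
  ~f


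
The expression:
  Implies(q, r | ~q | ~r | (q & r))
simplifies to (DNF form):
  True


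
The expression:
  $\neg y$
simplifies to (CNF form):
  $\neg y$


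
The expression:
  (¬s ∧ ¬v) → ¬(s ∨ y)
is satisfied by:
  {v: True, s: True, y: False}
  {v: True, s: False, y: False}
  {s: True, v: False, y: False}
  {v: False, s: False, y: False}
  {y: True, v: True, s: True}
  {y: True, v: True, s: False}
  {y: True, s: True, v: False}


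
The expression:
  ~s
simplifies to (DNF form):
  ~s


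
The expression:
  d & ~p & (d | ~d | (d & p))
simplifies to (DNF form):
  d & ~p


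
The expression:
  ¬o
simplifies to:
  ¬o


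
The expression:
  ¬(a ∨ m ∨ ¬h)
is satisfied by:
  {h: True, a: False, m: False}


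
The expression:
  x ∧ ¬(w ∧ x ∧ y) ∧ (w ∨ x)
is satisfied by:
  {x: True, w: False, y: False}
  {y: True, x: True, w: False}
  {w: True, x: True, y: False}


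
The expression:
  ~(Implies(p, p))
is never true.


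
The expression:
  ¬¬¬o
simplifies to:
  ¬o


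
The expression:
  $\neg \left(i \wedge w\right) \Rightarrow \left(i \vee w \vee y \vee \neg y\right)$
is always true.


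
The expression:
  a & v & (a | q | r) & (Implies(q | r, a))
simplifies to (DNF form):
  a & v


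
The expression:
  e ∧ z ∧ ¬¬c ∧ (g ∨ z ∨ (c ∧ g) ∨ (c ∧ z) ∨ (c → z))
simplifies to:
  c ∧ e ∧ z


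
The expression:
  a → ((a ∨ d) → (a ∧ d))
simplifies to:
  d ∨ ¬a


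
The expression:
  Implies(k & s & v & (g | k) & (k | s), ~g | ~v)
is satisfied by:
  {s: False, k: False, g: False, v: False}
  {v: True, s: False, k: False, g: False}
  {g: True, s: False, k: False, v: False}
  {v: True, g: True, s: False, k: False}
  {k: True, v: False, s: False, g: False}
  {v: True, k: True, s: False, g: False}
  {g: True, k: True, v: False, s: False}
  {v: True, g: True, k: True, s: False}
  {s: True, g: False, k: False, v: False}
  {v: True, s: True, g: False, k: False}
  {g: True, s: True, v: False, k: False}
  {v: True, g: True, s: True, k: False}
  {k: True, s: True, g: False, v: False}
  {v: True, k: True, s: True, g: False}
  {g: True, k: True, s: True, v: False}


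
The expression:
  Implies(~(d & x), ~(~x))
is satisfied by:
  {x: True}


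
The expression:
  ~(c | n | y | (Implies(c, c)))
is never true.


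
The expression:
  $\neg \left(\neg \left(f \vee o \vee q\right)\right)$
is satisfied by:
  {q: True, f: True, o: True}
  {q: True, f: True, o: False}
  {q: True, o: True, f: False}
  {q: True, o: False, f: False}
  {f: True, o: True, q: False}
  {f: True, o: False, q: False}
  {o: True, f: False, q: False}


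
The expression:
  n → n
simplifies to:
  True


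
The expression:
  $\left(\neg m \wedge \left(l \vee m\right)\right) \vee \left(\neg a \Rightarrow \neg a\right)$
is always true.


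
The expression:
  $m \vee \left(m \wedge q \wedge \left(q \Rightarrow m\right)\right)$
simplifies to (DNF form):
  $m$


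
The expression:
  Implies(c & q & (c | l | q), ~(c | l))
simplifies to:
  ~c | ~q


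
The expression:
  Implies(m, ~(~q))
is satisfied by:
  {q: True, m: False}
  {m: False, q: False}
  {m: True, q: True}


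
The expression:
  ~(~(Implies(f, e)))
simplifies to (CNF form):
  e | ~f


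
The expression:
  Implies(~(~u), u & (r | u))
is always true.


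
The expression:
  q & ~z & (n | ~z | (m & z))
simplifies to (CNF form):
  q & ~z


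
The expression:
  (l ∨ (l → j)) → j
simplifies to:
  j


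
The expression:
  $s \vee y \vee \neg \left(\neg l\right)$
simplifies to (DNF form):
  $l \vee s \vee y$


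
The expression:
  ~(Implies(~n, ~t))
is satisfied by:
  {t: True, n: False}


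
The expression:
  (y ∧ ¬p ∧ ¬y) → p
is always true.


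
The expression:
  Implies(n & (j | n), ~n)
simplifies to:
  ~n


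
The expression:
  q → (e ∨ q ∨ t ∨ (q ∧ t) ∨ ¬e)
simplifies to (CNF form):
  True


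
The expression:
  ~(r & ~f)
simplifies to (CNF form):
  f | ~r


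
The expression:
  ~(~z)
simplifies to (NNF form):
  z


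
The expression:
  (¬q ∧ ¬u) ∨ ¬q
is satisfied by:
  {q: False}


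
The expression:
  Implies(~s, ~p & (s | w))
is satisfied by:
  {s: True, w: True, p: False}
  {s: True, w: False, p: False}
  {s: True, p: True, w: True}
  {s: True, p: True, w: False}
  {w: True, p: False, s: False}


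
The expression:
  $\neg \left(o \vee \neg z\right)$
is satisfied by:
  {z: True, o: False}


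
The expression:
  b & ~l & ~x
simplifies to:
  b & ~l & ~x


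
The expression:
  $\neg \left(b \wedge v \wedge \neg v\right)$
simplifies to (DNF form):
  $\text{True}$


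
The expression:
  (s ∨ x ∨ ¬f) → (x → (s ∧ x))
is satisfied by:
  {s: True, x: False}
  {x: False, s: False}
  {x: True, s: True}


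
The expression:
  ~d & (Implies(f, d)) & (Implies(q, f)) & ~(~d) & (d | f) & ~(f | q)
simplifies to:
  False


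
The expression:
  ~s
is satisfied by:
  {s: False}


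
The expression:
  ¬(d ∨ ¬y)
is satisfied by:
  {y: True, d: False}


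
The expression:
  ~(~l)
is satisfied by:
  {l: True}


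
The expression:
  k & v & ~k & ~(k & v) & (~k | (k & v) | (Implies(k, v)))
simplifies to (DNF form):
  False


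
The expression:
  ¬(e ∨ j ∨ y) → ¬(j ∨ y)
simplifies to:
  True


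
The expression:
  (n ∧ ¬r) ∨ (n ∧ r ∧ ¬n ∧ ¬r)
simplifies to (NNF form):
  n ∧ ¬r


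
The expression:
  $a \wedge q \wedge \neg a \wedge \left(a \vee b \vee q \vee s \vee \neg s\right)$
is never true.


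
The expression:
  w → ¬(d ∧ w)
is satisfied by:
  {w: False, d: False}
  {d: True, w: False}
  {w: True, d: False}


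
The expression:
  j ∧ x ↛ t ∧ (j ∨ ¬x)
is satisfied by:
  {j: True, x: True, t: False}


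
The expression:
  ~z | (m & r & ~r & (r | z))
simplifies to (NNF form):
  ~z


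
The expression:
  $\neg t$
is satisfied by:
  {t: False}


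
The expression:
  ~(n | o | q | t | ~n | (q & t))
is never true.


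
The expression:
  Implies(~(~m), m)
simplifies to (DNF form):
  True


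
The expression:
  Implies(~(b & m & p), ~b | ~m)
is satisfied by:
  {p: True, m: False, b: False}
  {m: False, b: False, p: False}
  {b: True, p: True, m: False}
  {b: True, m: False, p: False}
  {p: True, m: True, b: False}
  {m: True, p: False, b: False}
  {b: True, m: True, p: True}


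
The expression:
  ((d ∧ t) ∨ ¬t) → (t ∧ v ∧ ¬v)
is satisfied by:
  {t: True, d: False}


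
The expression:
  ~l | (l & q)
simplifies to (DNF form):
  q | ~l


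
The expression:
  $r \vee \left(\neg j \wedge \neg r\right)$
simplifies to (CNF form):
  $r \vee \neg j$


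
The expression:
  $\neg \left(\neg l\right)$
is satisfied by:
  {l: True}


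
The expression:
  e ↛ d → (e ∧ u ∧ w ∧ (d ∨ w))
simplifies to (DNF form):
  d ∨ (u ∧ w) ∨ ¬e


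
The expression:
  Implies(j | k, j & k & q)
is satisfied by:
  {q: True, j: False, k: False}
  {j: False, k: False, q: False}
  {q: True, k: True, j: True}


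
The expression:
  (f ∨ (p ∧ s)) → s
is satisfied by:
  {s: True, f: False}
  {f: False, s: False}
  {f: True, s: True}


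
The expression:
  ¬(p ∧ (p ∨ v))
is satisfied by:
  {p: False}


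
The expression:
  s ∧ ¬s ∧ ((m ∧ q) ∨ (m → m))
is never true.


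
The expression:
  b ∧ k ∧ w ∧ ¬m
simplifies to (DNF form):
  b ∧ k ∧ w ∧ ¬m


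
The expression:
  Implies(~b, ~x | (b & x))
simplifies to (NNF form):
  b | ~x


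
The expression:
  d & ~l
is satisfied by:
  {d: True, l: False}


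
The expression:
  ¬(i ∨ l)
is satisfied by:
  {i: False, l: False}


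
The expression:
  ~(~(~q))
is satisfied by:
  {q: False}


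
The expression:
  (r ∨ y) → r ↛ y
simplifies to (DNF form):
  ¬y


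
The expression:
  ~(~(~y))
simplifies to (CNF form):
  ~y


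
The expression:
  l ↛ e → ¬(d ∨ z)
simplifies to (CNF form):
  (e ∨ ¬d ∨ ¬l) ∧ (e ∨ ¬l ∨ ¬z)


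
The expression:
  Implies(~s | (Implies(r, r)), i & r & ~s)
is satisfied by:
  {i: True, r: True, s: False}


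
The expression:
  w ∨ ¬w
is always true.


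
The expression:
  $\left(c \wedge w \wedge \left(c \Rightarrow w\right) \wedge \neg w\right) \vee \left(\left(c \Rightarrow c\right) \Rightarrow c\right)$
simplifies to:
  $c$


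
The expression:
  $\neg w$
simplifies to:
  $\neg w$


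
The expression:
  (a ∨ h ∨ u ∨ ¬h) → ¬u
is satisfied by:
  {u: False}


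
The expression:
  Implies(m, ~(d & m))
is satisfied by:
  {m: False, d: False}
  {d: True, m: False}
  {m: True, d: False}


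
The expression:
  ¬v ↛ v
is always true.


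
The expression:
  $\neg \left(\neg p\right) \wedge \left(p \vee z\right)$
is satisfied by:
  {p: True}


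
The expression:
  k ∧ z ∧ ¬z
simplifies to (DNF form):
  False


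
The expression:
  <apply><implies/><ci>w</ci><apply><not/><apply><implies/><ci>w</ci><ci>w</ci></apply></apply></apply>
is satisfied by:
  {w: False}


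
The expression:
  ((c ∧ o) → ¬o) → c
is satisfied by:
  {c: True}


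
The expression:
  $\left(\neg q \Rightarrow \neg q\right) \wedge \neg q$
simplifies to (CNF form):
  $\neg q$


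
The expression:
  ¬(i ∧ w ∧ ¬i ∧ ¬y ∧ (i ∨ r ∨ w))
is always true.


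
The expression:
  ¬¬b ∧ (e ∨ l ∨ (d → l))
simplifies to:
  b ∧ (e ∨ l ∨ ¬d)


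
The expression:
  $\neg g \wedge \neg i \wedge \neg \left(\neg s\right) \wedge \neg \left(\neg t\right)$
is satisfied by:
  {t: True, s: True, g: False, i: False}


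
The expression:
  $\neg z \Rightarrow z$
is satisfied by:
  {z: True}


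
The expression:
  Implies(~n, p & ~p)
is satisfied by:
  {n: True}


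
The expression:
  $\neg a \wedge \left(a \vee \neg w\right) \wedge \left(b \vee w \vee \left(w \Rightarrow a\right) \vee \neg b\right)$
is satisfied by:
  {w: False, a: False}


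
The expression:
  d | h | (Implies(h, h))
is always true.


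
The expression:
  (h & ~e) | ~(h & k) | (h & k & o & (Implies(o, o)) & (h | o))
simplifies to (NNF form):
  o | ~e | ~h | ~k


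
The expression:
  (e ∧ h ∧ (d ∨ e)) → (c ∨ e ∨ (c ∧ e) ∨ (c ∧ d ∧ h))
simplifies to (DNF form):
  True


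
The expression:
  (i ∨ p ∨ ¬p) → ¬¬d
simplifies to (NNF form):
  d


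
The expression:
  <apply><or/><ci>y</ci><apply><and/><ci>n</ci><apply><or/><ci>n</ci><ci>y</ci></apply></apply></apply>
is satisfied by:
  {n: True, y: True}
  {n: True, y: False}
  {y: True, n: False}


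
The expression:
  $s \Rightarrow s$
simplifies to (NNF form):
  $\text{True}$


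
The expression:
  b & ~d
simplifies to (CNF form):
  b & ~d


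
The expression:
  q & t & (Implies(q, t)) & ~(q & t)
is never true.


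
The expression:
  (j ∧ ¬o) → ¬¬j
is always true.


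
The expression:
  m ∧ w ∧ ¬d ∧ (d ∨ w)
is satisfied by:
  {m: True, w: True, d: False}


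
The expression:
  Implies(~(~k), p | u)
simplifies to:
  p | u | ~k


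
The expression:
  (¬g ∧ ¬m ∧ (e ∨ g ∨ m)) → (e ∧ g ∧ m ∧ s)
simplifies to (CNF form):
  g ∨ m ∨ ¬e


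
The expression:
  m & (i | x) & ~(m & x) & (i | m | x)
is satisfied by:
  {m: True, i: True, x: False}


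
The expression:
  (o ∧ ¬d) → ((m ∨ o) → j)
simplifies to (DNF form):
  d ∨ j ∨ ¬o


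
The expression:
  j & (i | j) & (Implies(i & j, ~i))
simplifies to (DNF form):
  j & ~i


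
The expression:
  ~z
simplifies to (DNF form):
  ~z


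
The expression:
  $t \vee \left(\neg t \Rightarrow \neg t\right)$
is always true.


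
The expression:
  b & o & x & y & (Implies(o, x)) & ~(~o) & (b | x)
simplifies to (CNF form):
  b & o & x & y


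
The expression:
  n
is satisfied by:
  {n: True}


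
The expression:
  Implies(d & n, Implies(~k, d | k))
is always true.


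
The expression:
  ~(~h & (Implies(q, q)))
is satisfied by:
  {h: True}


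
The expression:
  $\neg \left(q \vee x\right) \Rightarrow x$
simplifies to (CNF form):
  $q \vee x$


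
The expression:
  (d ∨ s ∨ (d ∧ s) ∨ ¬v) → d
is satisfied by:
  {d: True, v: True, s: False}
  {d: True, v: False, s: False}
  {d: True, s: True, v: True}
  {d: True, s: True, v: False}
  {v: True, s: False, d: False}


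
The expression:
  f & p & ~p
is never true.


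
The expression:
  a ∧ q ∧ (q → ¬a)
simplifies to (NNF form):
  False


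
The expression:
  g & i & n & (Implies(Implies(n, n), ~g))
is never true.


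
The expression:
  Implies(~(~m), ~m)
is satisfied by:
  {m: False}


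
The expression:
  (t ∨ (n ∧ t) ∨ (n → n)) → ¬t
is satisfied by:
  {t: False}


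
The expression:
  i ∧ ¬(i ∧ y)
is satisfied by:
  {i: True, y: False}


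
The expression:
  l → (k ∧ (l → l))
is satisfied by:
  {k: True, l: False}
  {l: False, k: False}
  {l: True, k: True}


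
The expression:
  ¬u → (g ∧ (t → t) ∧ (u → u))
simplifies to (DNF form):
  g ∨ u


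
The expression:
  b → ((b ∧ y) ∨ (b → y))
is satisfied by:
  {y: True, b: False}
  {b: False, y: False}
  {b: True, y: True}


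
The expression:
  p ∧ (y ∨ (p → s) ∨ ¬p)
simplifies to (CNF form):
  p ∧ (s ∨ y)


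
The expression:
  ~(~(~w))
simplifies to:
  ~w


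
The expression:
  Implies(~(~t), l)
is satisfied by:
  {l: True, t: False}
  {t: False, l: False}
  {t: True, l: True}


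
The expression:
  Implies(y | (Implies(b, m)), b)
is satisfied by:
  {b: True}


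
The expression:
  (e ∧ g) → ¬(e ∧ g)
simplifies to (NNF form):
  ¬e ∨ ¬g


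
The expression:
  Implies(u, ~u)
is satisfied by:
  {u: False}


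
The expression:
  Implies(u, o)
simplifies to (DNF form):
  o | ~u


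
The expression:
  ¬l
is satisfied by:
  {l: False}


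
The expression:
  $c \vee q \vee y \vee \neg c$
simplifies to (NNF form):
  $\text{True}$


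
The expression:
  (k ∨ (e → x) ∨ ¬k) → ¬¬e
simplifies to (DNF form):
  e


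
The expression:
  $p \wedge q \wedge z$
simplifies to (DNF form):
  $p \wedge q \wedge z$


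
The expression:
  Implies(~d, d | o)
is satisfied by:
  {d: True, o: True}
  {d: True, o: False}
  {o: True, d: False}
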